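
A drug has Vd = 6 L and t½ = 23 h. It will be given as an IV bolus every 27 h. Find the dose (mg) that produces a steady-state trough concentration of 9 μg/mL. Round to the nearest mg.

τ/t½ = 27/23 ≈ 1.1739, so f = (1/2)^(27/23) ≈ 0.443218.
Cmin,ss = (D/Vd)·f/(1−f), so D = Cmin,ss·Vd·(1−f)/f.
D = 9 × 6 × (1−f)/f ≈ 9 × 6 × 1.25623 ≈ 67.84 mg.

68 mg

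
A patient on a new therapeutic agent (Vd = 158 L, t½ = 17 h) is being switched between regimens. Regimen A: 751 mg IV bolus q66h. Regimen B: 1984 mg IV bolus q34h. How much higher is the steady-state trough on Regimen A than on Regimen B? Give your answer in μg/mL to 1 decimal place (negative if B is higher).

Regimen A: f = (1/2)^(66/17) ≈ 0.0678; Cmin,ss = (751/158)·f/(1−f) ≈ 0.346 μg/mL.
Regimen B: f = (1/2)^(34/17) ≈ 0.2500; Cmin,ss = (1984/158)·f/(1−f) ≈ 4.186 μg/mL.
Difference ≈ 0.346 − 4.186 ≈ -3.840 μg/mL.

-3.8 μg/mL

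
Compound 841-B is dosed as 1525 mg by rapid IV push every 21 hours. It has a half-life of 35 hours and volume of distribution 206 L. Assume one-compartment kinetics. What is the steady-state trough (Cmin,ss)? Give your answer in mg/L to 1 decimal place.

14.4 mg/L

Over one 21-h interval, 21/35 ≈ 0.6 half-lives elapse, leaving f ≈ 0.6598 of each dose.
Single-dose peak C₀ = D/Vd = 1525/206 ≈ 7.403 mg/L.
Steady-state trough Cmin,ss = C₀·f/(1−f) ≈ 7.403 × 0.6598/0.3402 ≈ 14.358 mg/L.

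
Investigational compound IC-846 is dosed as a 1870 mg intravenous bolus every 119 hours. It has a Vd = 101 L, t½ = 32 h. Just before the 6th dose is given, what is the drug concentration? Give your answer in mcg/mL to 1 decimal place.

f = (1/2)^(τ/t½) = (1/2)^(119/32) ≈ 0.0760.
C₀ = D/Vd = 1870/101 ≈ 18.515 mcg/mL.
Before the 6th dose, 5 doses have been given. Superposition: Cmin = C₀·(f + f² + … + f^5).
≈ 18.515 × (0.0760 + 0.0058 + 0.0004 + 0.0000 + 0.0000) ≈ 18.515 × 0.0822 ≈ 1.522 mcg/mL.

1.5 mcg/mL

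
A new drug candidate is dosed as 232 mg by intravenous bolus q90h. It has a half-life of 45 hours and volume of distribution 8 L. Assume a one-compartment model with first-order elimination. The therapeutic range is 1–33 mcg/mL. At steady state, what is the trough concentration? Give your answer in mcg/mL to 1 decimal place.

9.7 mcg/mL

τ = 90 h = 2 half-lives, so f = (1/2)^2 = 0.25.
Accumulation ratio R = 1/(1 − f) = 1/0.75 = 4/3.
Single-dose peak C₀ = D/Vd = 232/8 = 29 mcg/mL.
Steady-state peak Cmax,ss = C₀·R = 29 × 4/3 ≈ 38.667 mcg/mL.
Steady-state trough Cmin,ss = Cmax,ss·f ≈ 38.667 × 0.25 ≈ 9.667 mcg/mL.
Trough 9.7 mcg/mL vs MEC 1 mcg/mL: adequate.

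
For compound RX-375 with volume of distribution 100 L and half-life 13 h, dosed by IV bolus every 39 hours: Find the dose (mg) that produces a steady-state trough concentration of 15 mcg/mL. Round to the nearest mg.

τ/t½ = 39/13 ≈ 3, so f = (1/2)^(39/13) ≈ 0.125000.
Cmin,ss = (D/Vd)·f/(1−f), so D = Cmin,ss·Vd·(1−f)/f.
D = 15 × 100 × (1−f)/f ≈ 15 × 100 × 7.00000 ≈ 10500.00 mg.

10500 mg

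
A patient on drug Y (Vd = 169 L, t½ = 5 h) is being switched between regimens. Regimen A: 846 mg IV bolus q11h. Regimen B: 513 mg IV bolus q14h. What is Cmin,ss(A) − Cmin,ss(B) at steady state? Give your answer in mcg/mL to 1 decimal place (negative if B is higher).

0.9 mcg/mL

Regimen A: f = (1/2)^(11/5) ≈ 0.2176; Cmin,ss = (846/169)·f/(1−f) ≈ 1.392 mcg/mL.
Regimen B: f = (1/2)^(14/5) ≈ 0.1436; Cmin,ss = (513/169)·f/(1−f) ≈ 0.509 mcg/mL.
Difference ≈ 1.392 − 0.509 ≈ 0.883 mcg/mL.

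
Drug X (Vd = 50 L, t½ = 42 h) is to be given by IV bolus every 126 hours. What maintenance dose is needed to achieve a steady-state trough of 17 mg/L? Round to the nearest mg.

5950 mg

τ/t½ = 126/42 ≈ 3, so f = (1/2)^(126/42) ≈ 0.125000.
Cmin,ss = (D/Vd)·f/(1−f), so D = Cmin,ss·Vd·(1−f)/f.
D = 17 × 50 × (1−f)/f ≈ 17 × 50 × 7.00000 ≈ 5950.00 mg.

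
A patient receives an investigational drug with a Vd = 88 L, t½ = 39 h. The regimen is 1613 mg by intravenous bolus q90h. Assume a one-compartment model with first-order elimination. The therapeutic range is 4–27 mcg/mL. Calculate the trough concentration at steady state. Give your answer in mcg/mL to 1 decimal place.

4.6 mcg/mL

Over one 90-h interval, 90/39 ≈ 2.3077 half-lives elapse, leaving f ≈ 0.2020 of each dose.
At steady state, accumulation factor R = 1/(1 − e^(−kτ)) ≈ 1.2531.
Each bolus raises the concentration by D/Vd = 1613/88 ≈ 18.330 mcg/mL.
Steady-state peak Cmax,ss = C₀·R ≈ 18.330 × 1.2531 ≈ 22.969 mcg/mL.
Steady-state trough Cmin,ss = Cmax,ss·f ≈ 22.969 × 0.2020 ≈ 4.640 mcg/mL.
Trough 4.6 mcg/mL vs MEC 4 mcg/mL: adequate.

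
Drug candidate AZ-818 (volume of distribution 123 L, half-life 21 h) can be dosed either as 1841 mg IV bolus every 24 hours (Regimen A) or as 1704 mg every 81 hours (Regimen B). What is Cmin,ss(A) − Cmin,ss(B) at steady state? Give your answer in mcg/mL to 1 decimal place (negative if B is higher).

Regimen A: f = (1/2)^(24/21) ≈ 0.4529; Cmin,ss = (1841/123)·f/(1−f) ≈ 12.390 mcg/mL.
Regimen B: f = (1/2)^(81/21) ≈ 0.0690; Cmin,ss = (1704/123)·f/(1−f) ≈ 1.027 mcg/mL.
Difference ≈ 12.390 − 1.027 ≈ 11.363 mcg/mL.

11.4 mcg/mL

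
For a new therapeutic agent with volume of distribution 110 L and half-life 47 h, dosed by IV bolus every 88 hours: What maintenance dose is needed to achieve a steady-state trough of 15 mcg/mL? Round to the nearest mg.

τ/t½ = 88/47 ≈ 1.8723, so f = (1/2)^(88/47) ≈ 0.273130.
Cmin,ss = (D/Vd)·f/(1−f), so D = Cmin,ss·Vd·(1−f)/f.
D = 15 × 110 × (1−f)/f ≈ 15 × 110 × 2.66126 ≈ 4391.08 mg.

4391 mg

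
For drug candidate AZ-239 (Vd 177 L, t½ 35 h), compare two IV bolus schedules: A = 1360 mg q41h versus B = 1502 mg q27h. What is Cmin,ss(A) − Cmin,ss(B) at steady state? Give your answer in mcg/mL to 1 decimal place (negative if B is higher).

Regimen A: f = (1/2)^(41/35) ≈ 0.4440; Cmin,ss = (1360/177)·f/(1−f) ≈ 6.136 mcg/mL.
Regimen B: f = (1/2)^(27/35) ≈ 0.5858; Cmin,ss = (1502/177)·f/(1−f) ≈ 12.002 mcg/mL.
Difference ≈ 6.136 − 12.002 ≈ -5.866 mcg/mL.

-5.9 mcg/mL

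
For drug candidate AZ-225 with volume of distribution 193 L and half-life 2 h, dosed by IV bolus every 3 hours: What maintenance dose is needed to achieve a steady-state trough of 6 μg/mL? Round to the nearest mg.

τ/t½ = 3/2 ≈ 1.5, so f = (1/2)^(3/2) ≈ 0.353553.
Cmin,ss = (D/Vd)·f/(1−f), so D = Cmin,ss·Vd·(1−f)/f.
D = 6 × 193 × (1−f)/f ≈ 6 × 193 × 1.82843 ≈ 2117.32 mg.

2117 mg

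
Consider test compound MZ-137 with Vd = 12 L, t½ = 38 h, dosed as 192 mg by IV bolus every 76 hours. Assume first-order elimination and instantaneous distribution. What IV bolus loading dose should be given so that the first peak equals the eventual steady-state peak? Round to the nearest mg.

f = (1/2)^(76/38) ≈ 0.250000; accumulation ratio R = 1/(1−f) ≈ 1.33333.
Loading dose to hit Cmax,ss on first dose: D_load = D_maint·R ≈ 192 × 1.33333 ≈ 256.00 mg.

256 mg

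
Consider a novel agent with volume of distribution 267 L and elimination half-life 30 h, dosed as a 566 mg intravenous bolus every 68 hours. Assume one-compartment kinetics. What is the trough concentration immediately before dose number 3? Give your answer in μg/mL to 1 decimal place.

0.5 μg/mL

f = (1/2)^(τ/t½) = (1/2)^(68/30) ≈ 0.2078.
C₀ = D/Vd = 566/267 ≈ 2.120 μg/mL.
Before the 3rd dose, 2 doses have been given. Superposition: Cmin = C₀·(f + f²).
≈ 2.120 × (0.2078 + 0.0432) ≈ 2.120 × 0.2510 ≈ 0.532 μg/mL.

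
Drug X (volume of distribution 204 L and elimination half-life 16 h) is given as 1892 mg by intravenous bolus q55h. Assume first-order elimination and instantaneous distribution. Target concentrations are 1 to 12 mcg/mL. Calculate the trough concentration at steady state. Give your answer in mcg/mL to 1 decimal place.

Over one 55-h interval, 55/16 ≈ 3.4375 half-lives elapse, leaving f ≈ 0.0923 of each dose.
At steady state, accumulation factor R = 1/(1 − e^(−kτ)) ≈ 1.1017.
Each bolus raises the concentration by D/Vd = 1892/204 ≈ 9.275 mcg/mL.
Cmax,ss = C₀/(1 − f) ≈ 9.275/0.9077 ≈ 10.218 mcg/mL.
Steady-state trough Cmin,ss = Cmax,ss·f ≈ 10.218 × 0.0923 ≈ 0.943 mcg/mL.
Trough 0.9 mcg/mL vs MEC 1 mcg/mL: subtherapeutic.

0.9 mcg/mL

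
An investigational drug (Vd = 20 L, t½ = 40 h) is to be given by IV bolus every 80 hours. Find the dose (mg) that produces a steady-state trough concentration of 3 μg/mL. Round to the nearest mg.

τ/t½ = 80/40 ≈ 2, so f = (1/2)^(80/40) ≈ 0.250000.
Cmin,ss = (D/Vd)·f/(1−f), so D = Cmin,ss·Vd·(1−f)/f.
D = 3 × 20 × (1−f)/f ≈ 3 × 20 × 3.00000 ≈ 180.00 mg.

180 mg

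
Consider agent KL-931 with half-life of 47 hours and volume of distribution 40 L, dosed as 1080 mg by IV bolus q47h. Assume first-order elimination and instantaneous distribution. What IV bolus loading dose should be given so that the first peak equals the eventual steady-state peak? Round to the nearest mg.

2160 mg

f = (1/2)^(47/47) ≈ 0.500000; accumulation ratio R = 1/(1−f) ≈ 2.00000.
Loading dose to hit Cmax,ss on first dose: D_load = D_maint·R ≈ 1080 × 2.00000 ≈ 2160.00 mg.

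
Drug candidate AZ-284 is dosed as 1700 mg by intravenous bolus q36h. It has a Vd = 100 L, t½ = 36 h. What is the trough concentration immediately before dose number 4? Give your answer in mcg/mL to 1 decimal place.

14.9 mcg/mL

f = (1/2)^(τ/t½) = (1/2)^(36/36) ≈ 0.5000.
C₀ = D/Vd = 1700/100 ≈ 17.000 mcg/mL.
Before the 4th dose, 3 doses have been given. Superposition: Cmin = C₀·(f + f² + … + f^3).
≈ 17.000 × (0.5000 + 0.2500 + 0.1250) ≈ 17.000 × 0.8750 ≈ 14.875 mcg/mL.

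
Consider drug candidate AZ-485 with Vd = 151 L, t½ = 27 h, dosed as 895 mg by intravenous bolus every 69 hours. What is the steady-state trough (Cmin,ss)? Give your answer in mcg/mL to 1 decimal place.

1.2 mcg/mL

τ/t½ = 69/27 ≈ 2.5556, so fraction remaining f = (1/2)^(69/27) ≈ 0.1701.
At steady state, accumulation factor R = 1/(1 − e^(−kτ)) ≈ 1.2050.
Each bolus raises the concentration by D/Vd = 895/151 ≈ 5.927 mcg/mL.
Steady-state peak Cmax,ss = C₀·R ≈ 5.927 × 1.2050 ≈ 7.142 mcg/mL.
One interval later, Cmin,ss = Cmax,ss·e^(−kτ) ≈ 7.142 × 0.1701 ≈ 1.215 mcg/mL.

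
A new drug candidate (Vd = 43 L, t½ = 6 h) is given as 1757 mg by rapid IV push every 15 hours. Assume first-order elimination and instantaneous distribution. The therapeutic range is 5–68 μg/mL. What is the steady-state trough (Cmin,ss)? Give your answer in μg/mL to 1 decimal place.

8.8 μg/mL

Over one 15-h interval, 15/6 ≈ 2.5 half-lives elapse, leaving f ≈ 0.1768 of each dose.
At steady state, accumulation factor R = 1/(1 − e^(−kτ)) ≈ 1.2148.
Each bolus raises the concentration by D/Vd = 1757/43 ≈ 40.860 μg/mL.
Steady-state peak Cmax,ss = C₀·R ≈ 40.860 × 1.2148 ≈ 49.637 μg/mL.
One interval later, Cmin,ss = Cmax,ss·e^(−kτ) ≈ 49.637 × 0.1768 ≈ 8.776 μg/mL.
Trough 8.8 μg/mL vs MEC 5 μg/mL: adequate.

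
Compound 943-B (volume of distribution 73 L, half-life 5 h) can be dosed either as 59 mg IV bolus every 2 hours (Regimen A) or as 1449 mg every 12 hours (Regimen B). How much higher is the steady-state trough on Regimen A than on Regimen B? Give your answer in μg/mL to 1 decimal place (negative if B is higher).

-2.1 μg/mL

Regimen A: f = (1/2)^(2/5) ≈ 0.7579; Cmin,ss = (59/73)·f/(1−f) ≈ 2.530 μg/mL.
Regimen B: f = (1/2)^(12/5) ≈ 0.1895; Cmin,ss = (1449/73)·f/(1−f) ≈ 4.641 μg/mL.
Difference ≈ 2.530 − 4.641 ≈ -2.111 μg/mL.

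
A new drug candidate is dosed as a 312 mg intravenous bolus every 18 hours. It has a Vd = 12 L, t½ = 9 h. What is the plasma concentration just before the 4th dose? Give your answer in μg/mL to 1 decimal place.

8.5 μg/mL

f = (1/2)^(τ/t½) = (1/2)^(18/9) ≈ 0.2500.
C₀ = D/Vd = 312/12 ≈ 26.000 μg/mL.
Before the 4th dose, 3 doses have been given. Superposition: Cmin = C₀·(f + f² + … + f^3).
≈ 26.000 × (0.2500 + 0.0625 + 0.0156) ≈ 26.000 × 0.3281 ≈ 8.531 μg/mL.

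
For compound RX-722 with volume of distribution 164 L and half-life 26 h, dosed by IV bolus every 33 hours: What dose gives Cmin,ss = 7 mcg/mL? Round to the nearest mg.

1619 mg

τ/t½ = 33/26 ≈ 1.2692, so f = (1/2)^(33/26) ≈ 0.414881.
Cmin,ss = (D/Vd)·f/(1−f), so D = Cmin,ss·Vd·(1−f)/f.
D = 7 × 164 × (1−f)/f ≈ 7 × 164 × 1.41033 ≈ 1619.06 mg.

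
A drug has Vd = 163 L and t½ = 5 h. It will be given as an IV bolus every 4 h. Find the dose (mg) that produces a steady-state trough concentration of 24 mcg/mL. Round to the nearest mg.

2899 mg

τ/t½ = 4/5 ≈ 0.8, so f = (1/2)^(4/5) ≈ 0.574349.
Cmin,ss = (D/Vd)·f/(1−f), so D = Cmin,ss·Vd·(1−f)/f.
D = 24 × 163 × (1−f)/f ≈ 24 × 163 × 0.74110 ≈ 2899.18 mg.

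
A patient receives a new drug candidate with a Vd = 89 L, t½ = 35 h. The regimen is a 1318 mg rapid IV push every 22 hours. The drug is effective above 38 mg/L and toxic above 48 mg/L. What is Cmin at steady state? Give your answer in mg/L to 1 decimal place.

27.1 mg/L

τ/t½ = 22/35 ≈ 0.62857, so fraction remaining f = (1/2)^(22/35) ≈ 0.6468.
At steady state, accumulation factor R = 1/(1 − e^(−kτ)) ≈ 2.8313.
Each bolus raises the concentration by D/Vd = 1318/89 ≈ 14.809 mg/L.
Cmax,ss = C₀/(1 − f) ≈ 14.809/0.3532 ≈ 41.928 mg/L.
Steady-state trough Cmin,ss = Cmax,ss·f ≈ 41.928 × 0.6468 ≈ 27.119 mg/L.
Trough 27.1 mg/L vs MEC 38 mg/L: subtherapeutic.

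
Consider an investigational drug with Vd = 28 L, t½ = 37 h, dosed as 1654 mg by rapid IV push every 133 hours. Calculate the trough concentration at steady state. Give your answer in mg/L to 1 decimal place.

5.3 mg/L

k = ln2/t½ = ln2/37 ≈ 0.018734 h⁻¹; fraction remaining f = e^(−kτ) = e^(−0.018734×133) ≈ 0.0828.
Accumulation ratio R = 1/(1 − f) ≈ 1/0.9172 ≈ 1.0903.
Each bolus raises the concentration by D/Vd = 1654/28 ≈ 59.071 mg/L.
Steady-state peak Cmax,ss = C₀·R ≈ 59.071 × 1.0903 ≈ 64.405 mg/L.
One interval later, Cmin,ss = Cmax,ss·e^(−kτ) ≈ 64.405 × 0.0828 ≈ 5.333 mg/L.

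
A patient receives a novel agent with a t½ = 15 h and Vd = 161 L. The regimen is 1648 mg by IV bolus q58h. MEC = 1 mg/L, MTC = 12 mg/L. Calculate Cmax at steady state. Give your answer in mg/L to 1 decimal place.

11.0 mg/L

Over one 58-h interval, 58/15 ≈ 3.8667 half-lives elapse, leaving f ≈ 0.0686 of each dose.
At steady state, accumulation factor R = 1/(1 − e^(−kτ)) ≈ 1.0737.
Each bolus raises the concentration by D/Vd = 1648/161 ≈ 10.236 mg/L.
Steady-state peak Cmax,ss = C₀·R ≈ 10.236 × 1.0737 ≈ 10.990 mg/L.
Peak 11.0 mg/L vs MTC 12 mg/L: below toxic threshold.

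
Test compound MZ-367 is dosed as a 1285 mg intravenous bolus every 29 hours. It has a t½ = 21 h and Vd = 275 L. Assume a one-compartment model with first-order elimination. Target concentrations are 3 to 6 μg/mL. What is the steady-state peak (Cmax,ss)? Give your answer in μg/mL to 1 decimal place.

Over one 29-h interval, 29/21 ≈ 1.381 half-lives elapse, leaving f ≈ 0.3840 of each dose.
At steady state, accumulation factor R = 1/(1 − e^(−kτ)) ≈ 1.6234.
Single-dose peak C₀ = D/Vd = 1285/275 ≈ 4.673 μg/mL.
Steady-state peak Cmax,ss = C₀·R ≈ 4.673 × 1.6234 ≈ 7.586 μg/mL.
Peak 7.6 μg/mL vs MTC 6 μg/mL: exceeds toxic threshold.

7.6 μg/mL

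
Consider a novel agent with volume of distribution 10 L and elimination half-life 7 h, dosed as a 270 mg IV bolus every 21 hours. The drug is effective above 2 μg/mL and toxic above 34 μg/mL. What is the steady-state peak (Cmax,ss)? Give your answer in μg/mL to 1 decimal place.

The dosing interval is 3 half-lives, so f = 2^(−3) = 0.125.
At steady state, R = 1/(1 − 0.125) = 8/7.
Single-dose peak C₀ = D/Vd = 270/10 = 27 μg/mL.
Steady-state peak Cmax,ss = C₀·R = 27 × 8/7 ≈ 30.857 μg/mL.
Peak 30.9 μg/mL vs MTC 34 μg/mL: below toxic threshold.

30.9 μg/mL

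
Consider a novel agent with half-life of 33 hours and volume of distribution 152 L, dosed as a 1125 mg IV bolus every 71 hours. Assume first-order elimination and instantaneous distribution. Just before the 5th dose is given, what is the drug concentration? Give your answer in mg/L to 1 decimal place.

2.1 mg/L

f = (1/2)^(τ/t½) = (1/2)^(71/33) ≈ 0.2251.
C₀ = D/Vd = 1125/152 ≈ 7.401 mg/L.
Before the 5th dose, 4 doses have been given. Superposition: Cmin = C₀·(f + f² + … + f^4).
≈ 7.401 × (0.2251 + 0.0507 + 0.0114 + 0.0026) ≈ 7.401 × 0.2898 ≈ 2.145 mg/L.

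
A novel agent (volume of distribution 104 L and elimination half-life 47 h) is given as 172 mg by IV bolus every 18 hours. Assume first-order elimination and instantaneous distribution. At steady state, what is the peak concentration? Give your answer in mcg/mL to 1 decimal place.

Over one 18-h interval, 18/47 ≈ 0.38298 half-lives elapse, leaving f ≈ 0.7669 of each dose.
Accumulation ratio R = 1/(1 − f) ≈ 1/0.2331 ≈ 4.2900.
Single-dose peak C₀ = D/Vd = 172/104 ≈ 1.654 mcg/mL.
Steady-state peak Cmax,ss = C₀·R ≈ 1.654 × 4.2900 ≈ 7.096 mcg/mL.

7.1 mcg/mL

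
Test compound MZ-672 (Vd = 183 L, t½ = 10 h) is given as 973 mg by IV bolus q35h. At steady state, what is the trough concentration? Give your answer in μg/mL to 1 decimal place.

k = ln2/t½ = ln2/10 ≈ 0.069315 h⁻¹; fraction remaining f = e^(−kτ) = e^(−0.069315×35) ≈ 0.0884.
Accumulation ratio R = 1/(1 − f) ≈ 1/0.9116 ≈ 1.0970.
Single-dose peak C₀ = D/Vd = 973/183 ≈ 5.317 μg/mL.
Cmax,ss = C₀/(1 − f) ≈ 5.317/0.9116 ≈ 5.833 μg/mL.
One interval later, Cmin,ss = Cmax,ss·e^(−kτ) ≈ 5.833 × 0.0884 ≈ 0.516 μg/mL.

0.5 μg/mL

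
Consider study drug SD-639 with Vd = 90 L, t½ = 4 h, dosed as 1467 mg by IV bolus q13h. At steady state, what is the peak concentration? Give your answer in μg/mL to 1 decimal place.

Over one 13-h interval, 13/4 ≈ 3.25 half-lives elapse, leaving f ≈ 0.1051 of each dose.
At steady state, accumulation factor R = 1/(1 − e^(−kτ)) ≈ 1.1174.
Each bolus raises the concentration by D/Vd = 1467/90 ≈ 16.300 μg/mL.
Cmax,ss = C₀/(1 − f) ≈ 16.300/0.8949 ≈ 18.214 μg/mL.

18.2 μg/mL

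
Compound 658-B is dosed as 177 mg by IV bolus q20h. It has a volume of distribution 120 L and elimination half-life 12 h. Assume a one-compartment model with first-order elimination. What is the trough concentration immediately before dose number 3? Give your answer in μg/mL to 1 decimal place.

0.6 μg/mL

f = (1/2)^(τ/t½) = (1/2)^(20/12) ≈ 0.3150.
C₀ = D/Vd = 177/120 ≈ 1.475 μg/mL.
Before the 3rd dose, 2 doses have been given. Superposition: Cmin = C₀·(f + f²).
≈ 1.475 × (0.3150 + 0.0992) ≈ 1.475 × 0.4142 ≈ 0.611 μg/mL.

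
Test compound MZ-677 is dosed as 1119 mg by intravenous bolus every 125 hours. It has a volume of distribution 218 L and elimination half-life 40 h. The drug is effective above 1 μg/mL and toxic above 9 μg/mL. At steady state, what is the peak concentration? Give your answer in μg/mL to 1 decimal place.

k = ln2/t½ = ln2/40 ≈ 0.017329 h⁻¹; fraction remaining f = e^(−kτ) = e^(−0.017329×125) ≈ 0.1146.
Accumulation ratio R = 1/(1 − f) ≈ 1/0.8854 ≈ 1.1294.
Single-dose peak C₀ = D/Vd = 1119/218 ≈ 5.133 μg/mL.
Steady-state peak Cmax,ss = C₀·R ≈ 5.133 × 1.1294 ≈ 5.797 μg/mL.
Peak 5.8 μg/mL vs MTC 9 μg/mL: below toxic threshold.

5.8 μg/mL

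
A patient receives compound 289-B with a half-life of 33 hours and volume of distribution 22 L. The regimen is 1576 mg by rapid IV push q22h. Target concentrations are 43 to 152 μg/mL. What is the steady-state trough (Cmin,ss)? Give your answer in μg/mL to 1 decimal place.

k = ln2/t½ = ln2/33 ≈ 0.021004 h⁻¹; fraction remaining f = e^(−kτ) = e^(−0.021004×22) ≈ 0.6300.
Accumulation ratio R = 1/(1 − f) ≈ 1/0.3700 ≈ 2.7027.
Single-dose peak C₀ = D/Vd = 1576/22 ≈ 71.636 μg/mL.
Steady-state peak Cmax,ss = C₀·R ≈ 71.636 × 2.7027 ≈ 193.611 μg/mL.
One interval later, Cmin,ss = Cmax,ss·e^(−kτ) ≈ 193.611 × 0.6300 ≈ 121.975 μg/mL.
Trough 122.0 μg/mL vs MEC 43 μg/mL: adequate.

122.0 μg/mL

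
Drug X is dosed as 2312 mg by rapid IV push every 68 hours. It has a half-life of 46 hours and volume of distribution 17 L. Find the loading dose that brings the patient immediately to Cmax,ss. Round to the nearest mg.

3606 mg

f = (1/2)^(68/46) ≈ 0.358921; accumulation ratio R = 1/(1−f) ≈ 1.55987.
Loading dose to hit Cmax,ss on first dose: D_load = D_maint·R ≈ 2312 × 1.55987 ≈ 3606.42 mg.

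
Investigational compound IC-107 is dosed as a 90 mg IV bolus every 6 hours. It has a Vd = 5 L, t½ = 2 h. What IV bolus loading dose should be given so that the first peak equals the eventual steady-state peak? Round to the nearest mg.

f = (1/2)^(6/2) ≈ 0.125000; accumulation ratio R = 1/(1−f) ≈ 1.14286.
Loading dose to hit Cmax,ss on first dose: D_load = D_maint·R ≈ 90 × 1.14286 ≈ 102.86 mg.

103 mg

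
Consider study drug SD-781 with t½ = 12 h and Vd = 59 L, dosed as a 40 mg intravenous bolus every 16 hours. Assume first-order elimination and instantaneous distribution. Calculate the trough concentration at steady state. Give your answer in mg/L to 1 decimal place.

0.4 mg/L

Over one 16-h interval, 16/12 ≈ 1.3333 half-lives elapse, leaving f ≈ 0.3969 of each dose.
At steady state, accumulation factor R = 1/(1 − e^(−kτ)) ≈ 1.6581.
Single-dose peak C₀ = D/Vd = 40/59 ≈ 0.678 mg/L.
Steady-state peak Cmax,ss = C₀·R ≈ 0.678 × 1.6581 ≈ 1.124 mg/L.
Steady-state trough Cmin,ss = Cmax,ss·f ≈ 1.124 × 0.3969 ≈ 0.446 mg/L.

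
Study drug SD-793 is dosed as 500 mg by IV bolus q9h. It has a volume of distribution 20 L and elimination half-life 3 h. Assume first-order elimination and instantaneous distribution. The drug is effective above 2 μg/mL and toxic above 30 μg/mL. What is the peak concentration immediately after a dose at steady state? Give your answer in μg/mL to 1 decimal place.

28.6 μg/mL

The dosing interval is 3 half-lives, so f = 2^(−3) = 0.125.
At steady state, R = 1/(1 − 0.125) = 8/7.
Single-dose peak C₀ = D/Vd = 500/20 = 25 μg/mL.
Steady-state peak Cmax,ss = C₀·R = 25 × 8/7 ≈ 28.571 μg/mL.
Peak 28.6 μg/mL vs MTC 30 μg/mL: below toxic threshold.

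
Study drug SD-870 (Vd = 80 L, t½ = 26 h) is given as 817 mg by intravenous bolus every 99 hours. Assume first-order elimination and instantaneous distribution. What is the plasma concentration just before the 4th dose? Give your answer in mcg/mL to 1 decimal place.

f = (1/2)^(τ/t½) = (1/2)^(99/26) ≈ 0.0714.
C₀ = D/Vd = 817/80 ≈ 10.213 mcg/mL.
Before the 4th dose, 3 doses have been given. Superposition: Cmin = C₀·(f + f² + … + f^3).
≈ 10.213 × (0.0714 + 0.0051 + 0.0004) ≈ 10.213 × 0.0769 ≈ 0.785 mcg/mL.

0.8 mcg/mL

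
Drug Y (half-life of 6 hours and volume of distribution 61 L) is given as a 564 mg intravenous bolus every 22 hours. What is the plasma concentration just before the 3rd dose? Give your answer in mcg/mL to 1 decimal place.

f = (1/2)^(τ/t½) = (1/2)^(22/6) ≈ 0.0787.
C₀ = D/Vd = 564/61 ≈ 9.246 mcg/mL.
Before the 3rd dose, 2 doses have been given. Superposition: Cmin = C₀·(f + f²).
≈ 9.246 × (0.0787 + 0.0062) ≈ 9.246 × 0.0849 ≈ 0.785 mcg/mL.

0.8 mcg/mL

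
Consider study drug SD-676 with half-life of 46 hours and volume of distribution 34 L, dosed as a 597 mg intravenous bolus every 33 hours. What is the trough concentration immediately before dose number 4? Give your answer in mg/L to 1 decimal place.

f = (1/2)^(τ/t½) = (1/2)^(33/46) ≈ 0.6082.
C₀ = D/Vd = 597/34 ≈ 17.559 mg/L.
Before the 4th dose, 3 doses have been given. Superposition: Cmin = C₀·(f + f² + … + f^3).
≈ 17.559 × (0.6082 + 0.3699 + 0.2250) ≈ 17.559 × 1.2031 ≈ 21.125 mg/L.

21.1 mg/L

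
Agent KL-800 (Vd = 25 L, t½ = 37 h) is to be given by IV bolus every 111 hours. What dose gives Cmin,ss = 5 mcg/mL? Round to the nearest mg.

τ/t½ = 111/37 ≈ 3, so f = (1/2)^(111/37) ≈ 0.125000.
Cmin,ss = (D/Vd)·f/(1−f), so D = Cmin,ss·Vd·(1−f)/f.
D = 5 × 25 × (1−f)/f ≈ 5 × 25 × 7.00000 ≈ 875.00 mg.

875 mg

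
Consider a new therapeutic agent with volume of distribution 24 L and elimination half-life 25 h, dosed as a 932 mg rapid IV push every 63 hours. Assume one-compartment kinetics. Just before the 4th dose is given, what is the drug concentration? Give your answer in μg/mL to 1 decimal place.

f = (1/2)^(τ/t½) = (1/2)^(63/25) ≈ 0.1743.
C₀ = D/Vd = 932/24 ≈ 38.833 μg/mL.
Before the 4th dose, 3 doses have been given. Superposition: Cmin = C₀·(f + f² + … + f^3).
≈ 38.833 × (0.1743 + 0.0304 + 0.0053) ≈ 38.833 × 0.2100 ≈ 8.155 μg/mL.

8.2 μg/mL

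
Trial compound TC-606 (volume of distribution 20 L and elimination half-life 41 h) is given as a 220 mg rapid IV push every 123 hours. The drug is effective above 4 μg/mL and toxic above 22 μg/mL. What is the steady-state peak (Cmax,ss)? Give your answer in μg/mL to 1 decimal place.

τ = 123 h = 3 half-lives, so f = (1/2)^3 = 0.125.
At steady state, R = 1/(1 − 0.125) = 8/7.
Single-dose peak C₀ = D/Vd = 220/20 = 11 μg/mL.
Steady-state peak Cmax,ss = C₀·R = 11 × 8/7 ≈ 12.571 μg/mL.
Peak 12.6 μg/mL vs MTC 22 μg/mL: below toxic threshold.

12.6 μg/mL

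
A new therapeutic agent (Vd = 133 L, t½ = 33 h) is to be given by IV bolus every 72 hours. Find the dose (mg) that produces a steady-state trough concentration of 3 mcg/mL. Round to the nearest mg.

τ/t½ = 72/33 ≈ 2.1818, so f = (1/2)^(72/33) ≈ 0.220398.
Cmin,ss = (D/Vd)·f/(1−f), so D = Cmin,ss·Vd·(1−f)/f.
D = 3 × 133 × (1−f)/f ≈ 3 × 133 × 3.53725 ≈ 1411.36 mg.

1411 mg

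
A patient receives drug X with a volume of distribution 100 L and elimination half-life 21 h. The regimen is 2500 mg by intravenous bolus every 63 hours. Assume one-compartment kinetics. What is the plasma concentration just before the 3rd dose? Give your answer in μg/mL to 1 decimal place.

f = (1/2)^(τ/t½) = (1/2)^(63/21) ≈ 0.1250.
C₀ = D/Vd = 2500/100 ≈ 25.000 μg/mL.
Before the 3rd dose, 2 doses have been given. Superposition: Cmin = C₀·(f + f²).
≈ 25.000 × (0.1250 + 0.0156) ≈ 25.000 × 0.1406 ≈ 3.515 μg/mL.

3.5 μg/mL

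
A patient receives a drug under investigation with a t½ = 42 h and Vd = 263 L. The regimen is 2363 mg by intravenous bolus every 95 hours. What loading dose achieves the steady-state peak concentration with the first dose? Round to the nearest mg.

f = (1/2)^(95/42) ≈ 0.208497; accumulation ratio R = 1/(1−f) ≈ 1.26342.
Loading dose to hit Cmax,ss on first dose: D_load = D_maint·R ≈ 2363 × 1.26342 ≈ 2985.46 mg.

2985 mg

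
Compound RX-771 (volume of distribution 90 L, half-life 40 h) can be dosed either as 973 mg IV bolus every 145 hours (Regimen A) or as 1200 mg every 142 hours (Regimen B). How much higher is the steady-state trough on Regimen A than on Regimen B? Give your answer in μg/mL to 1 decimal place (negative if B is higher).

-0.3 μg/mL

Regimen A: f = (1/2)^(145/40) ≈ 0.0811; Cmin,ss = (973/90)·f/(1−f) ≈ 0.954 μg/mL.
Regimen B: f = (1/2)^(142/40) ≈ 0.0854; Cmin,ss = (1200/90)·f/(1−f) ≈ 1.245 μg/mL.
Difference ≈ 0.954 − 1.245 ≈ -0.291 μg/mL.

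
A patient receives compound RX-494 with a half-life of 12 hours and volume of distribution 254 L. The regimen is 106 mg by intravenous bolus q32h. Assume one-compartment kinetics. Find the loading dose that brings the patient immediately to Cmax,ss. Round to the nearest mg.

f = (1/2)^(32/12) ≈ 0.157490; accumulation ratio R = 1/(1−f) ≈ 1.18693.
Loading dose to hit Cmax,ss on first dose: D_load = D_maint·R ≈ 106 × 1.18693 ≈ 125.81 mg.

126 mg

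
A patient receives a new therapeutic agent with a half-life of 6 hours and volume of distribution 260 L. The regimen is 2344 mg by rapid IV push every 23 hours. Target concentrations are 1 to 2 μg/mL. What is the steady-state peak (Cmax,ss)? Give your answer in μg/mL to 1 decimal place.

9.7 μg/mL

k = ln2/t½ = ln2/6 ≈ 0.115525 h⁻¹; fraction remaining f = e^(−kτ) = e^(−0.115525×23) ≈ 0.0702.
At steady state, accumulation factor R = 1/(1 − e^(−kτ)) ≈ 1.0755.
Single-dose peak C₀ = D/Vd = 2344/260 ≈ 9.015 μg/mL.
Steady-state peak Cmax,ss = C₀·R ≈ 9.015 × 1.0755 ≈ 9.696 μg/mL.
Peak 9.7 μg/mL vs MTC 2 μg/mL: exceeds toxic threshold.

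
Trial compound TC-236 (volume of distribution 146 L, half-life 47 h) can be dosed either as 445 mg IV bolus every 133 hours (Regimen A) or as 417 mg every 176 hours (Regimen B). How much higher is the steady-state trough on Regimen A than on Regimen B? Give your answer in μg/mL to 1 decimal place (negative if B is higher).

Regimen A: f = (1/2)^(133/47) ≈ 0.1407; Cmin,ss = (445/146)·f/(1−f) ≈ 0.499 μg/mL.
Regimen B: f = (1/2)^(176/47) ≈ 0.0746; Cmin,ss = (417/146)·f/(1−f) ≈ 0.230 μg/mL.
Difference ≈ 0.499 − 0.230 ≈ 0.269 μg/mL.

0.3 μg/mL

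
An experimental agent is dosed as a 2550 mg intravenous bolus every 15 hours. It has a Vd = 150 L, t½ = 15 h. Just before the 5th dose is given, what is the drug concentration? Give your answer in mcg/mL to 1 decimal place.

f = (1/2)^(τ/t½) = (1/2)^(15/15) ≈ 0.5000.
C₀ = D/Vd = 2550/150 ≈ 17.000 mcg/mL.
Before the 5th dose, 4 doses have been given. Superposition: Cmin = C₀·(f + f² + … + f^4).
≈ 17.000 × (0.5000 + 0.2500 + 0.1250 + 0.0625) ≈ 17.000 × 0.9375 ≈ 15.938 mcg/mL.

15.9 mcg/mL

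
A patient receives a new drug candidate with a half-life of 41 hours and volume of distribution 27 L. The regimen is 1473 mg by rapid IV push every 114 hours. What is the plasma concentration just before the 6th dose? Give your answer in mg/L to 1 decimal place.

f = (1/2)^(τ/t½) = (1/2)^(114/41) ≈ 0.1455.
C₀ = D/Vd = 1473/27 ≈ 54.556 mg/L.
Before the 6th dose, 5 doses have been given. Superposition: Cmin = C₀·(f + f² + … + f^5).
≈ 54.556 × (0.1455 + 0.0212 + 0.0031 + 0.0004 + 0.0001) ≈ 54.556 × 0.1703 ≈ 9.291 mg/L.

9.3 mg/L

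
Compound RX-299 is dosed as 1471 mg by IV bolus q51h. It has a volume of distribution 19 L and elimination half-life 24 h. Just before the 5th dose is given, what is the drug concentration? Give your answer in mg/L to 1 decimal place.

f = (1/2)^(τ/t½) = (1/2)^(51/24) ≈ 0.2293.
C₀ = D/Vd = 1471/19 ≈ 77.421 mg/L.
Before the 5th dose, 4 doses have been given. Superposition: Cmin = C₀·(f + f² + … + f^4).
≈ 77.421 × (0.2293 + 0.0526 + 0.0121 + 0.0028) ≈ 77.421 × 0.2968 ≈ 22.979 mg/L.

23.0 mg/L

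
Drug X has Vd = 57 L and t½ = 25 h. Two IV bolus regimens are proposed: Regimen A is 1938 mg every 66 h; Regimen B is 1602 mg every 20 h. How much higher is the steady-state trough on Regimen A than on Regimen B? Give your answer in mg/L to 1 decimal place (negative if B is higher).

-31.4 mg/L

Regimen A: f = (1/2)^(66/25) ≈ 0.1604; Cmin,ss = (1938/57)·f/(1−f) ≈ 6.495 mg/L.
Regimen B: f = (1/2)^(20/25) ≈ 0.5743; Cmin,ss = (1602/57)·f/(1−f) ≈ 37.916 mg/L.
Difference ≈ 6.495 − 37.916 ≈ -31.421 mg/L.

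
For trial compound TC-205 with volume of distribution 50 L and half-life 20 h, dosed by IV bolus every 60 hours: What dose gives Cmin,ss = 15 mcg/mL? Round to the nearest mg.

5250 mg

τ/t½ = 60/20 ≈ 3, so f = (1/2)^(60/20) ≈ 0.125000.
Cmin,ss = (D/Vd)·f/(1−f), so D = Cmin,ss·Vd·(1−f)/f.
D = 15 × 50 × (1−f)/f ≈ 15 × 50 × 7.00000 ≈ 5250.00 mg.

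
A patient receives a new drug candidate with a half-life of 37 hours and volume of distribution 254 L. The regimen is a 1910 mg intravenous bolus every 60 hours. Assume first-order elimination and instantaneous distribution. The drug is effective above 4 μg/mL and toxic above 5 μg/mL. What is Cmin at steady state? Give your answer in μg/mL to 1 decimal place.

Over one 60-h interval, 60/37 ≈ 1.6216 half-lives elapse, leaving f ≈ 0.3250 of each dose.
Each bolus raises the concentration by D/Vd = 1910/254 ≈ 7.520 μg/mL.
Steady-state trough Cmin,ss = C₀·f/(1−f) ≈ 7.520 × 0.3250/0.6750 ≈ 3.621 μg/mL.
Trough 3.6 μg/mL vs MEC 4 μg/mL: subtherapeutic.

3.6 μg/mL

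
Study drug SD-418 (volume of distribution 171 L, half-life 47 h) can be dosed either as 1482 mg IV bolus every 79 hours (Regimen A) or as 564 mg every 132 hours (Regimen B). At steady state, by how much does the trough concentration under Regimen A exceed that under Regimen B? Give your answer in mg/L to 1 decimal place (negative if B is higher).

Regimen A: f = (1/2)^(79/47) ≈ 0.3119; Cmin,ss = (1482/171)·f/(1−f) ≈ 3.928 mg/L.
Regimen B: f = (1/2)^(132/47) ≈ 0.1427; Cmin,ss = (564/171)·f/(1−f) ≈ 0.549 mg/L.
Difference ≈ 3.928 − 0.549 ≈ 3.379 mg/L.

3.4 mg/L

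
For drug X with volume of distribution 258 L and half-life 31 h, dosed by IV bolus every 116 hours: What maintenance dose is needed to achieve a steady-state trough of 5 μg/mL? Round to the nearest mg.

15969 mg

τ/t½ = 116/31 ≈ 3.7419, so f = (1/2)^(116/31) ≈ 0.074742.
Cmin,ss = (D/Vd)·f/(1−f), so D = Cmin,ss·Vd·(1−f)/f.
D = 5 × 258 × (1−f)/f ≈ 5 × 258 × 12.37936 ≈ 15969.37 mg.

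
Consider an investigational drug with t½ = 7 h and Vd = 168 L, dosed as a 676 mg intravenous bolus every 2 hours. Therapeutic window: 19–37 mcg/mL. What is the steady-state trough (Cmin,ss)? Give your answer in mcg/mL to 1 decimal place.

k = ln2/t½ = ln2/7 ≈ 0.099021 h⁻¹; fraction remaining f = e^(−kτ) = e^(−0.099021×2) ≈ 0.8203.
Single-dose peak C₀ = D/Vd = 676/168 ≈ 4.024 mcg/mL.
Steady-state trough Cmin,ss = C₀·f/(1−f) ≈ 4.024 × 0.8203/0.1797 ≈ 18.369 mcg/mL.
Trough 18.4 mcg/mL vs MEC 19 mcg/mL: subtherapeutic.

18.4 mcg/mL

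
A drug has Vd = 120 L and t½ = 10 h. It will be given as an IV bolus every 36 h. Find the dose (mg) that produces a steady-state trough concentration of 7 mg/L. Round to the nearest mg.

τ/t½ = 36/10 ≈ 3.6, so f = (1/2)^(36/10) ≈ 0.082469.
Cmin,ss = (D/Vd)·f/(1−f), so D = Cmin,ss·Vd·(1−f)/f.
D = 7 × 120 × (1−f)/f ≈ 7 × 120 × 11.12577 ≈ 9345.65 mg.

9346 mg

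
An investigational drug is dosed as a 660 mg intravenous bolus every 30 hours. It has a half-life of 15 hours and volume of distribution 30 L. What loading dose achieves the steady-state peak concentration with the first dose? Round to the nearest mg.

880 mg

f = (1/2)^(30/15) ≈ 0.250000; accumulation ratio R = 1/(1−f) ≈ 1.33333.
Loading dose to hit Cmax,ss on first dose: D_load = D_maint·R ≈ 660 × 1.33333 ≈ 880.00 mg.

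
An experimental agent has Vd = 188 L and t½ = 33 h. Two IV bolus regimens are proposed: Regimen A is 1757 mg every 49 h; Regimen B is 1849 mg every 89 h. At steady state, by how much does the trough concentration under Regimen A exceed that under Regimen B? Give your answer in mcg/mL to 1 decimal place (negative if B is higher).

3.4 mcg/mL

Regimen A: f = (1/2)^(49/33) ≈ 0.3573; Cmin,ss = (1757/188)·f/(1−f) ≈ 5.196 mcg/mL.
Regimen B: f = (1/2)^(89/33) ≈ 0.1542; Cmin,ss = (1849/188)·f/(1−f) ≈ 1.793 mcg/mL.
Difference ≈ 5.196 − 1.793 ≈ 3.403 mcg/mL.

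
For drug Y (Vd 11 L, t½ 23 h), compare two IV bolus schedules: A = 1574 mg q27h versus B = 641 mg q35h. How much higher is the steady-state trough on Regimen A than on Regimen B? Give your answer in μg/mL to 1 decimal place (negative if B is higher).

82.8 μg/mL

Regimen A: f = (1/2)^(27/23) ≈ 0.4432; Cmin,ss = (1574/11)·f/(1−f) ≈ 113.897 μg/mL.
Regimen B: f = (1/2)^(35/23) ≈ 0.3483; Cmin,ss = (641/11)·f/(1−f) ≈ 31.144 μg/mL.
Difference ≈ 113.897 − 31.144 ≈ 82.753 μg/mL.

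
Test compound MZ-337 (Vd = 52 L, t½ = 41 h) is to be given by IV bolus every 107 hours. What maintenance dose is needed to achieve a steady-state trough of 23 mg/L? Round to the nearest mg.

6104 mg

τ/t½ = 107/41 ≈ 2.6098, so f = (1/2)^(107/41) ≈ 0.163827.
Cmin,ss = (D/Vd)·f/(1−f), so D = Cmin,ss·Vd·(1−f)/f.
D = 23 × 52 × (1−f)/f ≈ 23 × 52 × 5.10400 ≈ 6104.38 mg.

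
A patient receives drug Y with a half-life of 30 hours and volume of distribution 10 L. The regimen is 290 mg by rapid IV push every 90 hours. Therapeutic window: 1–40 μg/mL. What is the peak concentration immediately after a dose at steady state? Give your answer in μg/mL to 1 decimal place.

τ = 90 h = 3 half-lives, so f = (1/2)^3 = 0.125.
At steady state, R = 1/(1 − 0.125) = 8/7.
Single-dose peak C₀ = D/Vd = 290/10 = 29 μg/mL.
Steady-state peak Cmax,ss = C₀·R = 29 × 8/7 ≈ 33.143 μg/mL.
Peak 33.1 μg/mL vs MTC 40 μg/mL: below toxic threshold.

33.1 μg/mL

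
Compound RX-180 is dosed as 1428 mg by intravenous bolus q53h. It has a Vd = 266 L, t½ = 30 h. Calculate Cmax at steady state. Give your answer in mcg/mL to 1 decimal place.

7.6 mcg/mL

Over one 53-h interval, 53/30 ≈ 1.7667 half-lives elapse, leaving f ≈ 0.2939 of each dose.
At steady state, accumulation factor R = 1/(1 − e^(−kτ)) ≈ 1.4162.
Single-dose peak C₀ = D/Vd = 1428/266 ≈ 5.368 mcg/mL.
Steady-state peak Cmax,ss = C₀·R ≈ 5.368 × 1.4162 ≈ 7.602 mcg/mL.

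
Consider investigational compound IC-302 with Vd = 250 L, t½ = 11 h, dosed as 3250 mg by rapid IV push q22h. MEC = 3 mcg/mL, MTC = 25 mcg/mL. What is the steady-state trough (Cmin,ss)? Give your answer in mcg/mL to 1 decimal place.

τ = 22 h = 2 half-lives, so f = (1/2)^2 = 0.25.
Accumulation ratio R = 1/(1 − f) = 1/0.75 = 4/3.
Single-dose peak C₀ = D/Vd = 3250/250 = 13 mcg/mL.
Steady-state peak Cmax,ss = C₀·R = 13 × 4/3 ≈ 17.333 mcg/mL.
Steady-state trough Cmin,ss = Cmax,ss·f ≈ 17.333 × 0.25 ≈ 4.333 mcg/mL.
Trough 4.3 mcg/mL vs MEC 3 mcg/mL: adequate.

4.3 mcg/mL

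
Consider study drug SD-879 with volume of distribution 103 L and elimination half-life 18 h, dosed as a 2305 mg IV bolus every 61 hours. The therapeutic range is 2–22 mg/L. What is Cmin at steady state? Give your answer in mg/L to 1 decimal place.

2.4 mg/L

Over one 61-h interval, 61/18 ≈ 3.3889 half-lives elapse, leaving f ≈ 0.0955 of each dose.
At steady state, accumulation factor R = 1/(1 − e^(−kτ)) ≈ 1.1056.
Single-dose peak C₀ = D/Vd = 2305/103 ≈ 22.379 mg/L.
Cmax,ss = C₀/(1 − f) ≈ 22.379/0.9045 ≈ 24.742 mg/L.
Steady-state trough Cmin,ss = Cmax,ss·f ≈ 24.742 × 0.0955 ≈ 2.363 mg/L.
Trough 2.4 mg/L vs MEC 2 mg/L: adequate.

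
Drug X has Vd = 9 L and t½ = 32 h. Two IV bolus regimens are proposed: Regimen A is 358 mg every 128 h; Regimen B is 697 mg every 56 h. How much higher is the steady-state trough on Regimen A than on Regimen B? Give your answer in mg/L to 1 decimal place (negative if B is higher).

-30.1 mg/L

Regimen A: f = (1/2)^(128/32) ≈ 0.0625; Cmin,ss = (358/9)·f/(1−f) ≈ 2.652 mg/L.
Regimen B: f = (1/2)^(56/32) ≈ 0.2973; Cmin,ss = (697/9)·f/(1−f) ≈ 32.765 mg/L.
Difference ≈ 2.652 − 32.765 ≈ -30.113 mg/L.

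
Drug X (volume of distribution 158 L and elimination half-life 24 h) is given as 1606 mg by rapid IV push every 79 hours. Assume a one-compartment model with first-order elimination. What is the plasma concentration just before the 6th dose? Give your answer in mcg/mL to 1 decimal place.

1.2 mcg/mL

f = (1/2)^(τ/t½) = (1/2)^(79/24) ≈ 0.1021.
C₀ = D/Vd = 1606/158 ≈ 10.165 mcg/mL.
Before the 6th dose, 5 doses have been given. Superposition: Cmin = C₀·(f + f² + … + f^5).
≈ 10.165 × (0.1021 + 0.0104 + 0.0011 + 0.0001 + 0.0000) ≈ 10.165 × 0.1137 ≈ 1.156 mcg/mL.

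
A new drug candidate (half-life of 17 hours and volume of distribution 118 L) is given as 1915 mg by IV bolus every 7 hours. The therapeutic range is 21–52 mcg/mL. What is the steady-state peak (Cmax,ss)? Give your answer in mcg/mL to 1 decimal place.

65.4 mcg/mL

Over one 7-h interval, 7/17 ≈ 0.41176 half-lives elapse, leaving f ≈ 0.7517 of each dose.
Accumulation ratio R = 1/(1 − f) ≈ 1/0.2483 ≈ 4.0274.
Single-dose peak C₀ = D/Vd = 1915/118 ≈ 16.229 mcg/mL.
Steady-state peak Cmax,ss = C₀·R ≈ 16.229 × 4.0274 ≈ 65.361 mcg/mL.
Peak 65.4 mcg/mL vs MTC 52 mcg/mL: exceeds toxic threshold.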